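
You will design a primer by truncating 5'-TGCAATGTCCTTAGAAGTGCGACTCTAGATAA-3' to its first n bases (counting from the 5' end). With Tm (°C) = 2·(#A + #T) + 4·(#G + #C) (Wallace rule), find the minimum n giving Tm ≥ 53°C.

First 18 bases: TGCAATGTCCTTAGAAGT → Tm = 50°C (< 53°C)
First 19 bases: TGCAATGTCCTTAGAAGTG → Tm = 54°C (≥ 53°C)
Since every base adds ≥2°C, Tm only increases with n, so the threshold is first crossed at n = 19.

n = 19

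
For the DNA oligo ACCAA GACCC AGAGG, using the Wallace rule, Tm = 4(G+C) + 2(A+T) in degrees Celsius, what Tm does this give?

Scanning the sequence gives G=4, T=0, A=6, C=5.
A+T = 6, G+C = 9
Tm = 2(6) + 4(9) = 12 + 36 = 48°C

48°C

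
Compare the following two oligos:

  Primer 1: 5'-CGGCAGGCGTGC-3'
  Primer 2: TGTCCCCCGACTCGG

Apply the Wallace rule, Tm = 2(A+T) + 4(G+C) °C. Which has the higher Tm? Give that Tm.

Primer 2, 52°C

Primer 1: A+T=2, G+C=10 → Tm = 2(2)+4(10) = 44°C
Primer 2: A+T=4, G+C=11 → Tm = 2(4)+4(11) = 52°C
44°C vs 52°C → primer 2 is higher.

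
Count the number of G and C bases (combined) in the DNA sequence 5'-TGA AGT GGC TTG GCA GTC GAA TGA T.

Base counts: T=7, A=6, G=9, C=3
Total G or C: 9 + 3 = 12

12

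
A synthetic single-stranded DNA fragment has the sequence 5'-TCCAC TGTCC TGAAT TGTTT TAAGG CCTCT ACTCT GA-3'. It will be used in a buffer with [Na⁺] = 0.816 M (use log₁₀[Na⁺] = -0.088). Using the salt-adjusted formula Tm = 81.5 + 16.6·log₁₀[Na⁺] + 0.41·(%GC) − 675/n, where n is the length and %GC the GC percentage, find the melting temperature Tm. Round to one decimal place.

79.5°C

Length n = 37. C=10, A=7, G=6, T=14
G+C = 16, so %GC = 16/37 × 100 = 43.243%
Salt term: 16.6 × (-0.088) = -1.461
GC term: 0.41 × 43.243 = 17.73; length term: −675/37 = −18.243
Tm = 81.5 + (-1.461) + 17.73 − 18.243 = 79.526 → 79.5°C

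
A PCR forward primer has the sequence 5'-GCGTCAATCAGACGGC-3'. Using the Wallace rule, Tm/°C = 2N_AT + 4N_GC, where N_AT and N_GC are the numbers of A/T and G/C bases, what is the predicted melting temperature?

52°C

Scanning the sequence gives G=5, A=4, T=2, C=5.
A+T = 6, G+C = 10
Tm = 2(6) + 4(10) = 12 + 40 = 52°C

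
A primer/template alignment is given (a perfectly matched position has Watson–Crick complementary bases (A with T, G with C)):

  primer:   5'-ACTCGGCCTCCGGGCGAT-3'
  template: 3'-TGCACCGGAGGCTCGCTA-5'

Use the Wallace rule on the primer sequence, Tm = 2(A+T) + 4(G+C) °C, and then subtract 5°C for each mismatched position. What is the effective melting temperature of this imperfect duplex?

Primer base counts: A=2, T=3, G=6, C=7 → A+T=5, G+C=13
Perfect-match Tm = 2(5) + 4(13) = 10 + 52 = 62°C
Mismatches (positions where the bases are not complementary): 3 (at positions 3, 4, 13)
Effective Tm = 62 − 3×5 = 62 − 15 = 47°C

47°C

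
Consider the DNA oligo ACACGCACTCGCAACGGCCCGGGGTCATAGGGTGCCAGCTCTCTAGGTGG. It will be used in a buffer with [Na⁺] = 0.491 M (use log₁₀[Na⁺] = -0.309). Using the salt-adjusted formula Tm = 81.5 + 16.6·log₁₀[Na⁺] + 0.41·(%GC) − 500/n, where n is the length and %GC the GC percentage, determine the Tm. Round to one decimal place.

93.4°C

Length n = 50. Scanning the sequence gives G=17, C=16, A=9, T=8.
G+C = 33, so %GC = 33/50 × 100 = 66%
Salt term: 16.6 × (-0.309) = -5.129
GC term: 0.41 × 66 = 27.06; length term: −500/50 = −10
Tm = 81.5 + (-5.129) + 27.06 − 10 = 93.431 → 93.4°C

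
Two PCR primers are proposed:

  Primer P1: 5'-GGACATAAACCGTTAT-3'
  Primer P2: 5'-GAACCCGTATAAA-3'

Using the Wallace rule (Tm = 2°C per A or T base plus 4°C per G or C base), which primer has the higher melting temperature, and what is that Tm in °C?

Primer P1: A+T=10, G+C=6 → Tm = 2(10)+4(6) = 44°C
Primer P2: A+T=8, G+C=5 → Tm = 2(8)+4(5) = 36°C
44°C vs 36°C → primer P1 is higher.

Primer P1, 44°C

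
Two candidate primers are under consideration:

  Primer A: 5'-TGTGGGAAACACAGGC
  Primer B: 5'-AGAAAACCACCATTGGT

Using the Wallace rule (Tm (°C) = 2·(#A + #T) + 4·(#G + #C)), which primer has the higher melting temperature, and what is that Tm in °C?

Primer A, 50°C

Primer A: A+T=7, G+C=9 → Tm = 2(7)+4(9) = 50°C
Primer B: A+T=10, G+C=7 → Tm = 2(10)+4(7) = 48°C
50°C vs 48°C → primer A is higher.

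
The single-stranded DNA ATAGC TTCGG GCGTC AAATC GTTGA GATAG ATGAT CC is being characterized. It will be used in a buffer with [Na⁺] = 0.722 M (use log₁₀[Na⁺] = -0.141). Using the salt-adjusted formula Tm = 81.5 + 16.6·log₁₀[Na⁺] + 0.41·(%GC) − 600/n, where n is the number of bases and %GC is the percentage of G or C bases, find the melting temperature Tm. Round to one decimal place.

81.8°C

Length n = 37. Counting bases: T=10, A=10, G=10, C=7
G+C = 17, so %GC = 17/37 × 100 = 45.946%
Salt term: 16.6 × (-0.141) = -2.341
GC term: 0.41 × 45.946 = 18.838; length term: −600/37 = −16.216
Tm = 81.5 + (-2.341) + 18.838 − 16.216 = 81.781 → 81.8°C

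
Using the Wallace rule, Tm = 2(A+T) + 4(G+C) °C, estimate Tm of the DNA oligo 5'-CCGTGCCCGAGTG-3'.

Scanning the sequence gives C=5, G=5, T=2, A=1.
A+T = 3, G+C = 10
Tm = 2×3 + 4×10 = 46°C

46°C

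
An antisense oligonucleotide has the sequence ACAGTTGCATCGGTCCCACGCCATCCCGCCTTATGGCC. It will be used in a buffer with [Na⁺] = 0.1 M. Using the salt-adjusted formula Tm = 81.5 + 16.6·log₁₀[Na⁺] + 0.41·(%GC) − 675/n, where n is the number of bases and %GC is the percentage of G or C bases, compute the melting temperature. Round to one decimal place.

Length n = 38. Counting bases: G=8, A=6, T=8, C=16
G+C = 24, so %GC = 24/38 × 100 = 63.158%
Salt term: 16.6 × (-1) = -16.6
GC term: 0.41 × 63.158 = 25.895; length term: −675/38 = −17.763
Tm = 81.5 + (-16.6) + 25.895 − 17.763 = 73.032 → 73.0°C

73.0°C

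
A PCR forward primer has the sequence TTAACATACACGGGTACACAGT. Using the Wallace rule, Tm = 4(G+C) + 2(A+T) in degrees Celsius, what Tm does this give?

Counting bases: A=8, G=4, C=5, T=5
A+T = 13, G+C = 9
Tm = 4·9 + 2·13 = 36 + 26 = 62°C

62°C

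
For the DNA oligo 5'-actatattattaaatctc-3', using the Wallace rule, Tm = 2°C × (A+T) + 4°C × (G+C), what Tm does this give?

42°C

C=3, A=7, G=0, T=8
A+T = 15, G+C = 3
Tm = 4·3 + 2·15 = 12 + 30 = 42°C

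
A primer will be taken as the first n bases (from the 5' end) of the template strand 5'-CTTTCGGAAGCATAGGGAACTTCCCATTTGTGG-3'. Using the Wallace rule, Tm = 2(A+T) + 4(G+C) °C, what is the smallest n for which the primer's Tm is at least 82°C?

n = 28

First 27 bases: CTTTCGGAAGCATAGGGAACTTCCCAT → Tm = 80°C (< 82°C)
First 28 bases: CTTTCGGAAGCATAGGGAACTTCCCATT → Tm = 82°C (≥ 82°C)
Since every base adds ≥2°C, Tm only increases with n, so the threshold is first crossed at n = 28.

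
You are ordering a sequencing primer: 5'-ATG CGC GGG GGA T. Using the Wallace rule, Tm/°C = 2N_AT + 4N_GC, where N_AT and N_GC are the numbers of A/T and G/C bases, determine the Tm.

44°C

T=2, G=7, C=2, A=2
A+T = 4, G+C = 9
Tm = 4·9 + 2·4 = 36 + 8 = 44°C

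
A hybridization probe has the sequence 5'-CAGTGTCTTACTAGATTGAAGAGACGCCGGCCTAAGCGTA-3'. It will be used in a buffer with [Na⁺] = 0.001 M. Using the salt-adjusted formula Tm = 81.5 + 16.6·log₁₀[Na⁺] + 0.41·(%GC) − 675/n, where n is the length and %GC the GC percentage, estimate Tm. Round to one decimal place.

Length n = 40. Counting bases: A=11, T=9, C=9, G=11
G+C = 20, so %GC = 20/40 × 100 = 50%
Salt term: 16.6 × (-3) = -49.8
GC term: 0.41 × 50 = 20.5; length term: −675/40 = −16.875
Tm = 81.5 + (-49.8) + 20.5 − 16.875 = 35.325 → 35.3°C

35.3°C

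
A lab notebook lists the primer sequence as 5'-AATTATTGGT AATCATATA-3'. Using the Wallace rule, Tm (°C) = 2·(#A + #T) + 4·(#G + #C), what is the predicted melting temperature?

44°C

Counting bases: C=1, G=2, A=8, T=8
A+T = 16, G+C = 3
Tm = 2×16 + 4×3 = 44°C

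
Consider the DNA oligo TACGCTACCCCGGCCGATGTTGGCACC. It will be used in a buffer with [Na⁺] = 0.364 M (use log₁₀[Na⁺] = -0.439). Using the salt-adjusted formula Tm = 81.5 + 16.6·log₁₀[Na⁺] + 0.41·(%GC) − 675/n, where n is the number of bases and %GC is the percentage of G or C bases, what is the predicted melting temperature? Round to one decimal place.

Length n = 27. Scanning the sequence gives C=11, T=5, G=7, A=4.
G+C = 18, so %GC = 18/27 × 100 = 66.667%
Salt term: 16.6 × (-0.439) = -7.287
GC term: 0.41 × 66.667 = 27.333; length term: −675/27 = −25
Tm = 81.5 + (-7.287) + 27.333 − 25 = 76.546 → 76.5°C

76.5°C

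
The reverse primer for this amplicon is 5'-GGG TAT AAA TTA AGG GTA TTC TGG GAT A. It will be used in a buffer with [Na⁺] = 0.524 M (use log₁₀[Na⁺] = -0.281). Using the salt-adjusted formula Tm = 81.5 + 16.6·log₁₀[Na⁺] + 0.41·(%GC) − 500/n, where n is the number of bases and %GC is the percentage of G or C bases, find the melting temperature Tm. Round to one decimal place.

Length n = 28. Scanning the sequence gives A=9, C=1, G=9, T=9.
G+C = 10, so %GC = 10/28 × 100 = 35.714%
Salt term: 16.6 × (-0.281) = -4.665
GC term: 0.41 × 35.714 = 14.643; length term: −500/28 = −17.857
Tm = 81.5 + (-4.665) + 14.643 − 17.857 = 73.621 → 73.6°C

73.6°C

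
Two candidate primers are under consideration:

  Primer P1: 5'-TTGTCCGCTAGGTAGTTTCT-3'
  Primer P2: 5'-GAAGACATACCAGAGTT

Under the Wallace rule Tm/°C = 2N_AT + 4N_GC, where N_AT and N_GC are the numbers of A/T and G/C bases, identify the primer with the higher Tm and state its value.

Primer P1, 58°C

Primer P1: A+T=11, G+C=9 → Tm = 2(11)+4(9) = 58°C
Primer P2: A+T=10, G+C=7 → Tm = 2(10)+4(7) = 48°C
58°C vs 48°C → primer P1 is higher.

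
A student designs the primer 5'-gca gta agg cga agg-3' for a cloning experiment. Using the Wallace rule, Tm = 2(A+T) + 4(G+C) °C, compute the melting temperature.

Scanning the sequence gives A=5, C=2, G=7, T=1.
So N_AT = 6 and N_GC = 9.
Tm = 2(6) + 4(9) = 12 + 36 = 48°C

48°C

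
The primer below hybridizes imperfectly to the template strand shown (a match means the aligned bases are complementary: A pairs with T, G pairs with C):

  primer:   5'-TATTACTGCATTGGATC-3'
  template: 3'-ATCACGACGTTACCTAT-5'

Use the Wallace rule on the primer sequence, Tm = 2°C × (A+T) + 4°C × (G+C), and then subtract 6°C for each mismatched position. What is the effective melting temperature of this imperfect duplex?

22°C

Primer base counts: A=4, T=7, G=3, C=3 → A+T=11, G+C=6
Perfect-match Tm = 2(11) + 4(6) = 22 + 24 = 46°C
Mismatches (positions where the bases are not complementary): 4 (at positions 3, 5, 11, 17)
Effective Tm = 46 − 4×6 = 46 − 24 = 22°C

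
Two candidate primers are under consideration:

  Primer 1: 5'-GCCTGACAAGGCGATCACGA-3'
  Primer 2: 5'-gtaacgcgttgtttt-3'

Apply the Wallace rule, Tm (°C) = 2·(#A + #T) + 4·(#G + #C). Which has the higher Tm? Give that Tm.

Primer 1: A+T=8, G+C=12 → Tm = 2(8)+4(12) = 64°C
Primer 2: A+T=9, G+C=6 → Tm = 2(9)+4(6) = 42°C
64°C vs 42°C → primer 1 is higher.

Primer 1, 64°C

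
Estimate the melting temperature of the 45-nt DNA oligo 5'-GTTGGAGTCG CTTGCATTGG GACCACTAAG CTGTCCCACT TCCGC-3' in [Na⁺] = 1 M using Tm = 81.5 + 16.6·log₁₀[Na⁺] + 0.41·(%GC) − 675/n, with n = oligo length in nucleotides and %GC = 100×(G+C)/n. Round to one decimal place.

Length n = 45. Counting bases: G=12, A=7, C=14, T=12
G+C = 26, so %GC = 26/45 × 100 = 57.778%
Salt term: 16.6 × (0) = 0
GC term: 0.41 × 57.778 = 23.689; length term: −675/45 = −15
Tm = 81.5 + (0) + 23.689 − 15 = 90.189 → 90.2°C

90.2°C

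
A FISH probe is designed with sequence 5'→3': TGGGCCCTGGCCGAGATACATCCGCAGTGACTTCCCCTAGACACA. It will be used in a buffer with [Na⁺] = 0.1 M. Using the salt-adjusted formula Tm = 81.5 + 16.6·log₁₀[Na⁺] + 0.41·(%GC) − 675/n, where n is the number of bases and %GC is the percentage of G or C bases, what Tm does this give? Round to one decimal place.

74.5°C

Length n = 45. Base counts: C=16, T=8, A=10, G=11
G+C = 27, so %GC = 27/45 × 100 = 60%
Salt term: 16.6 × (-1) = -16.6
GC term: 0.41 × 60 = 24.6; length term: −675/45 = −15
Tm = 81.5 + (-16.6) + 24.6 − 15 = 74.5 → 74.5°C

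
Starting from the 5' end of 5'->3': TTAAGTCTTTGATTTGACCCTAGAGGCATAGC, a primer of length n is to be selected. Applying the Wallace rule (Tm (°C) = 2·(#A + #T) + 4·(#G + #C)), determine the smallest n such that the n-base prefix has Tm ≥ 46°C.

n = 18

First 17 bases: TTAAGTCTTTGATTTGA → Tm = 42°C (< 46°C)
First 18 bases: TTAAGTCTTTGATTTGAC → Tm = 46°C (≥ 46°C)
Each additional base adds 2°C (A/T) or 4°C (G/C), so Tm is non-decreasing in n; n = 18 is the first length to reach 46°C.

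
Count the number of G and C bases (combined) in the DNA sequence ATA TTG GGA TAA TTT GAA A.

Base counts: G=4, A=8, C=0, T=7
G+C = 4 + 0 = 4

4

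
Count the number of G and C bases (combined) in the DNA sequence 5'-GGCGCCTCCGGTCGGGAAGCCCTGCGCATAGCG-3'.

25

Base counts: T=4, G=13, A=4, C=12
Total G or C: 13 + 12 = 25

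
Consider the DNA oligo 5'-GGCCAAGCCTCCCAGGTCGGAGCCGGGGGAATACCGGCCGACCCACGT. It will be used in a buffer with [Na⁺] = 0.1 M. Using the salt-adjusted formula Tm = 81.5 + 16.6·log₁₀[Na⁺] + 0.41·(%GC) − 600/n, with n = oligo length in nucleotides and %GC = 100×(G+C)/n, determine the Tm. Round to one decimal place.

82.3°C

Length n = 48. Counting bases: A=9, T=4, G=17, C=18
G+C = 35, so %GC = 35/48 × 100 = 72.917%
Salt term: 16.6 × (-1) = -16.6
GC term: 0.41 × 72.917 = 29.896; length term: −600/48 = −12.5
Tm = 81.5 + (-16.6) + 29.896 − 12.5 = 82.296 → 82.3°C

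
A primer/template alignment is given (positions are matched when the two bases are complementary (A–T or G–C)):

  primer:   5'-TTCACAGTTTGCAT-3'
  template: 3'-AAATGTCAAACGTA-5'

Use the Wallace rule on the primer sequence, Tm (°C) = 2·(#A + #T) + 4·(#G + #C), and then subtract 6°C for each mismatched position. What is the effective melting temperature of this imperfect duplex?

32°C

Primer base counts: A=3, T=6, G=2, C=3 → A+T=9, G+C=5
Perfect-match Tm = 2(9) + 4(5) = 18 + 20 = 38°C
Mismatches (positions where the bases are not complementary): 1 (at position 3)
Effective Tm = 38 − 1×6 = 38 − 6 = 32°C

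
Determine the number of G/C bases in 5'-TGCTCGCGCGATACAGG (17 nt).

G=6, T=3, A=3, C=5
Total G or C: 6 + 5 = 11

11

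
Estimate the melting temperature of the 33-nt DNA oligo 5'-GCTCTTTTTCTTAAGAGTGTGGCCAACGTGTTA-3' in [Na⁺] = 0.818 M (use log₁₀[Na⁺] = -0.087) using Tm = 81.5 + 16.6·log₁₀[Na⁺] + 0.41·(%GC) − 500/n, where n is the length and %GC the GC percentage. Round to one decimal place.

82.3°C

Length n = 33. Base counts: A=6, G=8, C=6, T=13
G+C = 14, so %GC = 14/33 × 100 = 42.424%
Salt term: 16.6 × (-0.087) = -1.444
GC term: 0.41 × 42.424 = 17.394; length term: −500/33 = −15.152
Tm = 81.5 + (-1.444) + 17.394 − 15.152 = 82.298 → 82.3°C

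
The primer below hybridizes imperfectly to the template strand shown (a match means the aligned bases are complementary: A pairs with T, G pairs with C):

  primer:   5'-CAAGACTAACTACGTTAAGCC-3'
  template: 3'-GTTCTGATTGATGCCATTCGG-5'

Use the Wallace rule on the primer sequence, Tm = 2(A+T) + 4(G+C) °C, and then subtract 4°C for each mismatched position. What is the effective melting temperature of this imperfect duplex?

Primer base counts: A=8, T=4, G=3, C=6 → A+T=12, G+C=9
Perfect-match Tm = 2(12) + 4(9) = 24 + 36 = 60°C
Mismatches (positions where the bases are not complementary): 1 (at position 15)
Effective Tm = 60 − 1×4 = 60 − 4 = 56°C

56°C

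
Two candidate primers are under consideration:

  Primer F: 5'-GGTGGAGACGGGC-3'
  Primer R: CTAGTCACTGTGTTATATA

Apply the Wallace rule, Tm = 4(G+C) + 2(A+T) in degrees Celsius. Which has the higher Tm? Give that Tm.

Primer F: A+T=3, G+C=10 → Tm = 2(3)+4(10) = 46°C
Primer R: A+T=13, G+C=6 → Tm = 2(13)+4(6) = 50°C
46°C vs 50°C → primer R is higher.

Primer R, 50°C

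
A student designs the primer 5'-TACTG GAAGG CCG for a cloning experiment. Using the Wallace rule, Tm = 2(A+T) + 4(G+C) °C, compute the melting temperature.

Scanning the sequence gives A=3, G=5, C=3, T=2.
A+T = 5, G+C = 8
Tm = 2(5) + 4(8) = 10 + 32 = 42°C

42°C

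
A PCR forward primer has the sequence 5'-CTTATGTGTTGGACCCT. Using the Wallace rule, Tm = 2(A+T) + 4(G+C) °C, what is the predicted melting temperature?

Base counts: A=2, C=4, G=4, T=7
A+T = 9, G+C = 8
Tm = 2×9 + 4×8 = 50°C

50°C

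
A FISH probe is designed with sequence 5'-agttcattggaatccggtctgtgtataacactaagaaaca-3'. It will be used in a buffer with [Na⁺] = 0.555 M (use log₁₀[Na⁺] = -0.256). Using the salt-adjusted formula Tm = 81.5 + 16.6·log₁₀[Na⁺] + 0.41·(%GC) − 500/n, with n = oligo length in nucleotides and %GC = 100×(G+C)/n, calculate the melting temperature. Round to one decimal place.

Length n = 40. G=8, C=7, A=14, T=11
G+C = 15, so %GC = 15/40 × 100 = 37.5%
Salt term: 16.6 × (-0.256) = -4.25
GC term: 0.41 × 37.5 = 15.375; length term: −500/40 = −12.5
Tm = 81.5 + (-4.25) + 15.375 − 12.5 = 80.125 → 80.1°C

80.1°C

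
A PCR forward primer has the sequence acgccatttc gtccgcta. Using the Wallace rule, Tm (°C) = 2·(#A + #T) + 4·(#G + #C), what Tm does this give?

56°C

Counting bases: C=7, T=5, G=3, A=3
A+T = 8, G+C = 10
Tm = 4·10 + 2·8 = 40 + 16 = 56°C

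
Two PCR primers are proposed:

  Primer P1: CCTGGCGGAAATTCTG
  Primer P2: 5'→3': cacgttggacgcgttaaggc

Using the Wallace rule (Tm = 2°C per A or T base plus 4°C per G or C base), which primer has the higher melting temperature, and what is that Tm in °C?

Primer P2, 64°C

Primer P1: A+T=7, G+C=9 → Tm = 2(7)+4(9) = 50°C
Primer P2: A+T=8, G+C=12 → Tm = 2(8)+4(12) = 64°C
50°C vs 64°C → primer P2 is higher.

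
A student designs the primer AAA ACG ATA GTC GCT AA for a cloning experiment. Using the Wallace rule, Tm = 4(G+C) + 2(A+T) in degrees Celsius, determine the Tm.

Base counts: G=3, A=8, T=3, C=3
A+T = 11, G+C = 6
Tm = 2×11 + 4×6 = 46°C

46°C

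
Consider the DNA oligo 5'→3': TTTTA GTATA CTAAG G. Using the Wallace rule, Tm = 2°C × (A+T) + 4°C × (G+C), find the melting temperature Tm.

T=7, A=5, G=3, C=1
So N_AT = 12 and N_GC = 4.
Tm = 2(12) + 4(4) = 24 + 16 = 40°C

40°C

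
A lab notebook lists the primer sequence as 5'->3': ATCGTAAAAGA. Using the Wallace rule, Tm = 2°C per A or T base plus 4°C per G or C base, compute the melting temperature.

28°C

Counting bases: T=2, C=1, G=2, A=6
AT pairs contribute 8, GC pairs contribute 3.
Tm = 2(8) + 4(3) = 16 + 12 = 28°C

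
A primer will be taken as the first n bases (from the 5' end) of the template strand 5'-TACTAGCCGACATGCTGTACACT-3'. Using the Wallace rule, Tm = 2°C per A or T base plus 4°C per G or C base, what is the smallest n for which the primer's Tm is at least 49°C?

n = 17

First 16 bases: TACTAGCCGACATGCT → Tm = 48°C (< 49°C)
First 17 bases: TACTAGCCGACATGCTG → Tm = 52°C (≥ 49°C)
Each additional base adds 2°C (A/T) or 4°C (G/C), so Tm is non-decreasing in n; n = 17 is the first length to reach 49°C.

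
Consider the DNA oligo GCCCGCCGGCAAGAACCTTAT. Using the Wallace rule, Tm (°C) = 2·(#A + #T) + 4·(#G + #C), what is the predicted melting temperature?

Scanning the sequence gives A=5, T=3, C=8, G=5.
A+T = 8, G+C = 13
Tm = 2×8 + 4×13 = 68°C

68°C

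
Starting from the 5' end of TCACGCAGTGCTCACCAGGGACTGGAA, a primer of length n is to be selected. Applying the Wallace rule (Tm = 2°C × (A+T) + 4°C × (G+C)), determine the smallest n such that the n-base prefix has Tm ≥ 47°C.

n = 15

First 14 bases: TCACGCAGTGCTCA → Tm = 44°C (< 47°C)
First 15 bases: TCACGCAGTGCTCAC → Tm = 48°C (≥ 47°C)
Since every base adds ≥2°C, Tm only increases with n, so the threshold is first crossed at n = 15.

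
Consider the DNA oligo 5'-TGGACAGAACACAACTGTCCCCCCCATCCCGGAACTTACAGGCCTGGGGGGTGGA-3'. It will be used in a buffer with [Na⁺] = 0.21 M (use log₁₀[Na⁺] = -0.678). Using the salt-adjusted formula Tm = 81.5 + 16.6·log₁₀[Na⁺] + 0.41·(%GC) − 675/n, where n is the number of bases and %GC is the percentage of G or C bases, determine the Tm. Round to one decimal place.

83.3°C

Length n = 55. T=8, A=13, C=18, G=16
G+C = 34, so %GC = 34/55 × 100 = 61.818%
Salt term: 16.6 × (-0.678) = -11.255
GC term: 0.41 × 61.818 = 25.345; length term: −675/55 = −12.273
Tm = 81.5 + (-11.255) + 25.345 − 12.273 = 83.317 → 83.3°C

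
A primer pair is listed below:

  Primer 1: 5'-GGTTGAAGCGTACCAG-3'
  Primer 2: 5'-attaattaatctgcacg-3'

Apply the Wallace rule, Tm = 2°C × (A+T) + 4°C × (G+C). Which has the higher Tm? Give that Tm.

Primer 1: A+T=7, G+C=9 → Tm = 2(7)+4(9) = 50°C
Primer 2: A+T=12, G+C=5 → Tm = 2(12)+4(5) = 44°C
50°C vs 44°C → primer 1 is higher.

Primer 1, 50°C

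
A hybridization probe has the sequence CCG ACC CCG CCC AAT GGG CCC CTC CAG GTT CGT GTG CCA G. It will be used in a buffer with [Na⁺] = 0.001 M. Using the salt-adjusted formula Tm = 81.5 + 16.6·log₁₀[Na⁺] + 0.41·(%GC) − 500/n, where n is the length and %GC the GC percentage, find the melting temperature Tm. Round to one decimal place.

Length n = 40. C=18, T=6, A=5, G=11
G+C = 29, so %GC = 29/40 × 100 = 72.5%
Salt term: 16.6 × (-3) = -49.8
GC term: 0.41 × 72.5 = 29.725; length term: −500/40 = −12.5
Tm = 81.5 + (-49.8) + 29.725 − 12.5 = 48.925 → 48.9°C

48.9°C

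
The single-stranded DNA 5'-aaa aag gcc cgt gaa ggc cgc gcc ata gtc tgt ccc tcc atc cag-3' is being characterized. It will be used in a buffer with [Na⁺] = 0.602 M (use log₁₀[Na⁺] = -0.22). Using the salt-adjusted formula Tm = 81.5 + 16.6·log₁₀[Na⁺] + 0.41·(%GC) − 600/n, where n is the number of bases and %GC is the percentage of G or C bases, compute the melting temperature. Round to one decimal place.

Length n = 45. Counting bases: A=11, G=11, C=16, T=7
G+C = 27, so %GC = 27/45 × 100 = 60%
Salt term: 16.6 × (-0.22) = -3.652
GC term: 0.41 × 60 = 24.6; length term: −600/45 = −13.333
Tm = 81.5 + (-3.652) + 24.6 − 13.333 = 89.115 → 89.1°C

89.1°C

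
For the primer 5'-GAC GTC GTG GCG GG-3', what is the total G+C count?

Scanning the sequence gives C=3, G=8, T=2, A=1.
G+C = 8 + 3 = 11

11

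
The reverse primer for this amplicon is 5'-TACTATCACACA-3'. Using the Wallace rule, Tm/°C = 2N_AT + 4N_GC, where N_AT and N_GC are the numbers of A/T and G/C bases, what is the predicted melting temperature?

32°C

Base counts: A=5, T=3, C=4, G=0
So N_AT = 8 and N_GC = 4.
Tm = 4·4 + 2·8 = 16 + 16 = 32°C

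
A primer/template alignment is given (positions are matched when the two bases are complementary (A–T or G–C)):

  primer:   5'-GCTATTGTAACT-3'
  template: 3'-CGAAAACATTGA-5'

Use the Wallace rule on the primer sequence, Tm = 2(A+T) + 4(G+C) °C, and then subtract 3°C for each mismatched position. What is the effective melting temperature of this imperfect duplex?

29°C

Primer base counts: A=3, T=5, G=2, C=2 → A+T=8, G+C=4
Perfect-match Tm = 2(8) + 4(4) = 16 + 16 = 32°C
Mismatches (positions where the bases are not complementary): 1 (at position 4)
Effective Tm = 32 − 1×3 = 32 − 3 = 29°C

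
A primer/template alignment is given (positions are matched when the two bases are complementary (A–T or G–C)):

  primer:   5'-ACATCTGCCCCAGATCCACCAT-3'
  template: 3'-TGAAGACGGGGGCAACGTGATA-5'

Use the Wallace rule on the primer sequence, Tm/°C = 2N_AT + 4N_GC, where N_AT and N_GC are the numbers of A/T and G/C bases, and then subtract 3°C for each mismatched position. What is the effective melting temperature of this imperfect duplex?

Primer base counts: A=6, T=4, G=2, C=10 → A+T=10, G+C=12
Perfect-match Tm = 2(10) + 4(12) = 20 + 48 = 68°C
Mismatches (positions where the bases are not complementary): 5 (at positions 3, 12, 14, 16, 20)
Effective Tm = 68 − 5×3 = 68 − 15 = 53°C

53°C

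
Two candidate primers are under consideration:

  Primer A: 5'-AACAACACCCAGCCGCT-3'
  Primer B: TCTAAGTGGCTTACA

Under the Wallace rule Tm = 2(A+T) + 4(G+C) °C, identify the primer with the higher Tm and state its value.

Primer A: A+T=7, G+C=10 → Tm = 2(7)+4(10) = 54°C
Primer B: A+T=9, G+C=6 → Tm = 2(9)+4(6) = 42°C
54°C vs 42°C → primer A is higher.

Primer A, 54°C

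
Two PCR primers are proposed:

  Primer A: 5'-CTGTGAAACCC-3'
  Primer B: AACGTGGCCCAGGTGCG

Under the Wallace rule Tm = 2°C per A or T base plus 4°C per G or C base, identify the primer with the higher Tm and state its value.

Primer B, 58°C

Primer A: A+T=5, G+C=6 → Tm = 2(5)+4(6) = 34°C
Primer B: A+T=5, G+C=12 → Tm = 2(5)+4(12) = 58°C
34°C vs 58°C → primer B is higher.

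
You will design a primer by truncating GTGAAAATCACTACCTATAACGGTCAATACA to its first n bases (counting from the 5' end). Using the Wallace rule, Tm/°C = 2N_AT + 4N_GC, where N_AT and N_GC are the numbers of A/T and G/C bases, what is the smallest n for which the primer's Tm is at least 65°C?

n = 24

First 23 bases: GTGAAAATCACTACCTATAACGG → Tm = 64°C (< 65°C)
First 24 bases: GTGAAAATCACTACCTATAACGGT → Tm = 66°C (≥ 65°C)
Since every base adds ≥2°C, Tm only increases with n, so the threshold is first crossed at n = 24.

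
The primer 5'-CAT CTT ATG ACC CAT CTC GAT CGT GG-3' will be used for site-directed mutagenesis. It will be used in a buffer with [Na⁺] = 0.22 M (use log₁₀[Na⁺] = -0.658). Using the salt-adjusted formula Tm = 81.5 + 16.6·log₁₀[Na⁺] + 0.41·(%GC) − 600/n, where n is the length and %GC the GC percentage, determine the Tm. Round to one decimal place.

Length n = 26. Scanning the sequence gives C=8, A=5, T=8, G=5.
G+C = 13, so %GC = 13/26 × 100 = 50%
Salt term: 16.6 × (-0.658) = -10.923
GC term: 0.41 × 50 = 20.5; length term: −600/26 = −23.077
Tm = 81.5 + (-10.923) + 20.5 − 23.077 = 68 → 68.0°C

68.0°C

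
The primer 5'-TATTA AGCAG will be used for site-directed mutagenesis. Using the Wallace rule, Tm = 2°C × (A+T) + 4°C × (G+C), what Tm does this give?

Scanning the sequence gives G=2, T=3, C=1, A=4.
So N_AT = 7 and N_GC = 3.
Tm = 2(7) + 4(3) = 14 + 12 = 26°C

26°C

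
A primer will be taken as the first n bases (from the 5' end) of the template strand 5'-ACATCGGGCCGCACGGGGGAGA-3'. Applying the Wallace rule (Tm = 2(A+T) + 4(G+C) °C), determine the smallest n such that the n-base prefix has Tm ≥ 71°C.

n = 21

First 20 bases: ACATCGGGCCGCACGGGGGA → Tm = 70°C (< 71°C)
First 21 bases: ACATCGGGCCGCACGGGGGAG → Tm = 74°C (≥ 71°C)
Each additional base adds 2°C (A/T) or 4°C (G/C), so Tm is non-decreasing in n; n = 21 is the first length to reach 71°C.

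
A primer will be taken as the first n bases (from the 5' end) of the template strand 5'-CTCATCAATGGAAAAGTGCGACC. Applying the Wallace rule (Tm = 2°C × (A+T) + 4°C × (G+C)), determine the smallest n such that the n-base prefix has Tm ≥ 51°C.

n = 19

First 18 bases: CTCATCAATGGAAAAGTG → Tm = 50°C (< 51°C)
First 19 bases: CTCATCAATGGAAAAGTGC → Tm = 54°C (≥ 51°C)
Since every base adds ≥2°C, Tm only increases with n, so the threshold is first crossed at n = 19.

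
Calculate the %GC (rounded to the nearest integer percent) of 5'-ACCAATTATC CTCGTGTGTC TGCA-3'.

46%

G=4, T=8, A=5, C=7
G+C = 4 + 7 = 11 out of 24 bases
%GC = 11/24 × 100 = 45.83% ≈ 46%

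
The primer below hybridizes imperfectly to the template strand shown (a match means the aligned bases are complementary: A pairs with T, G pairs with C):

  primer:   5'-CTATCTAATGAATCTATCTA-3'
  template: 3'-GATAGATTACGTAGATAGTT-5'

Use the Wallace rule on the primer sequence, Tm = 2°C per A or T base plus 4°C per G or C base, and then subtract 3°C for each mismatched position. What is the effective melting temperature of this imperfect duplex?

Primer base counts: A=7, T=8, G=1, C=4 → A+T=15, G+C=5
Perfect-match Tm = 2(15) + 4(5) = 30 + 20 = 50°C
Mismatches (positions where the bases are not complementary): 2 (at positions 11, 19)
Effective Tm = 50 − 2×3 = 50 − 6 = 44°C

44°C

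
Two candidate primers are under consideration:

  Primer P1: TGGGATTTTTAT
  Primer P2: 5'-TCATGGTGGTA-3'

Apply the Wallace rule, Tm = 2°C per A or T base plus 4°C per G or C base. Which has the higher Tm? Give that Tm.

Primer P1: A+T=9, G+C=3 → Tm = 2(9)+4(3) = 30°C
Primer P2: A+T=6, G+C=5 → Tm = 2(6)+4(5) = 32°C
30°C vs 32°C → primer P2 is higher.

Primer P2, 32°C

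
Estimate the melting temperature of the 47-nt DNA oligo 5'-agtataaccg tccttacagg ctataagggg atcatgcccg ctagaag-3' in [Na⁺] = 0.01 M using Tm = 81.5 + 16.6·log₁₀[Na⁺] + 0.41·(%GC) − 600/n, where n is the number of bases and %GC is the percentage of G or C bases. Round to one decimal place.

55.6°C

Length n = 47. Scanning the sequence gives T=10, C=11, G=12, A=14.
G+C = 23, so %GC = 23/47 × 100 = 48.936%
Salt term: 16.6 × (-2) = -33.2
GC term: 0.41 × 48.936 = 20.064; length term: −600/47 = −12.766
Tm = 81.5 + (-33.2) + 20.064 − 12.766 = 55.598 → 55.6°C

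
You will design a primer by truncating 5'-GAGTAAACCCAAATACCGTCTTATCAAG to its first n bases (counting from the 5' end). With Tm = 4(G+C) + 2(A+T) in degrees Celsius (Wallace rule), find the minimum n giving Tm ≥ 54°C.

First 18 bases: GAGTAAACCCAAATACCG → Tm = 52°C (< 54°C)
First 19 bases: GAGTAAACCCAAATACCGT → Tm = 54°C (≥ 54°C)
Each additional base adds 2°C (A/T) or 4°C (G/C), so Tm is non-decreasing in n; n = 19 is the first length to reach 54°C.

n = 19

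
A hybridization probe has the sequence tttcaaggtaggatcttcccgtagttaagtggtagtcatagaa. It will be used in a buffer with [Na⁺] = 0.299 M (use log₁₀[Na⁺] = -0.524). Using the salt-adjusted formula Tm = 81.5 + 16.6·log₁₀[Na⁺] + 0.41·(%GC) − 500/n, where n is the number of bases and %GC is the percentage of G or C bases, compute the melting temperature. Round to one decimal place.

77.4°C

Length n = 43. Counting bases: A=12, T=14, C=6, G=11
G+C = 17, so %GC = 17/43 × 100 = 39.535%
Salt term: 16.6 × (-0.524) = -8.698
GC term: 0.41 × 39.535 = 16.209; length term: −500/43 = −11.628
Tm = 81.5 + (-8.698) + 16.209 − 11.628 = 77.383 → 77.4°C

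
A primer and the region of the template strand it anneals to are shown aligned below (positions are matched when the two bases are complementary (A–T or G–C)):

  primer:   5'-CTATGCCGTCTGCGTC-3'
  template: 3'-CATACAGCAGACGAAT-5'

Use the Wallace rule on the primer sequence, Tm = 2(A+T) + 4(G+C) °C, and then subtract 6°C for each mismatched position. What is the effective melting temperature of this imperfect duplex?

Primer base counts: A=1, T=5, G=4, C=6 → A+T=6, G+C=10
Perfect-match Tm = 2(6) + 4(10) = 12 + 40 = 52°C
Mismatches (positions where the bases are not complementary): 4 (at positions 1, 6, 14, 16)
Effective Tm = 52 − 4×6 = 52 − 24 = 28°C

28°C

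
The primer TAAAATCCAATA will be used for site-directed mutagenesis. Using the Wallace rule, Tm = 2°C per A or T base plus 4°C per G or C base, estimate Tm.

C=2, A=7, T=3, G=0
AT pairs contribute 10, GC pairs contribute 2.
Tm = 4·2 + 2·10 = 8 + 20 = 28°C

28°C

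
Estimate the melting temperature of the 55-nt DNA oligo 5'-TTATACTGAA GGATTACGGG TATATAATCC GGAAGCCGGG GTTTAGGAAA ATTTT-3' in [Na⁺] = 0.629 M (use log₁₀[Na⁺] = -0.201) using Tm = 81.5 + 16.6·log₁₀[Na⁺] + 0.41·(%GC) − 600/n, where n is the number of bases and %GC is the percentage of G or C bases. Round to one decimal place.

82.9°C

Length n = 55. G=15, C=6, T=17, A=17
G+C = 21, so %GC = 21/55 × 100 = 38.182%
Salt term: 16.6 × (-0.201) = -3.337
GC term: 0.41 × 38.182 = 15.655; length term: −600/55 = −10.909
Tm = 81.5 + (-3.337) + 15.655 − 10.909 = 82.909 → 82.9°C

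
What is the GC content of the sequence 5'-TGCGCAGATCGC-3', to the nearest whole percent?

Scanning the sequence gives C=4, G=4, A=2, T=2.
G+C = 4 + 4 = 8 out of 12 bases
%GC = 8/12 × 100 = 66.67% ≈ 67%

67%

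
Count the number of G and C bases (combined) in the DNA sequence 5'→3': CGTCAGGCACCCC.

Base counts: A=2, G=3, T=1, C=7
Total G or C: 3 + 7 = 10

10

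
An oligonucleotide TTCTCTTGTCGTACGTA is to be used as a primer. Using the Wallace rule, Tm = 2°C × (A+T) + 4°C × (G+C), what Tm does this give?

48°C

Base counts: G=3, T=8, A=2, C=4
AT pairs contribute 10, GC pairs contribute 7.
Tm = 4·7 + 2·10 = 28 + 20 = 48°C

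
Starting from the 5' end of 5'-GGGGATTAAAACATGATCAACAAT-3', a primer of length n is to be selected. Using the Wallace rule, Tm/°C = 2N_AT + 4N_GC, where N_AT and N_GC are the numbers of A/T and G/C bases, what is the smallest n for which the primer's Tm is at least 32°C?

First 11 bases: GGGGATTAAAA → Tm = 30°C (< 32°C)
First 12 bases: GGGGATTAAAAC → Tm = 34°C (≥ 32°C)
Each additional base adds 2°C (A/T) or 4°C (G/C), so Tm is non-decreasing in n; n = 12 is the first length to reach 32°C.

n = 12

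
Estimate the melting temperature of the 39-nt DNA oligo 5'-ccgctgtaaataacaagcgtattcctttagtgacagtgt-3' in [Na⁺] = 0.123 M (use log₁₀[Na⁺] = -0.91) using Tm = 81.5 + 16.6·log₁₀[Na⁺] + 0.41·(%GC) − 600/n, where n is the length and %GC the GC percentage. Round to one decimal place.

Length n = 39. Base counts: G=8, T=12, C=8, A=11
G+C = 16, so %GC = 16/39 × 100 = 41.026%
Salt term: 16.6 × (-0.91) = -15.106
GC term: 0.41 × 41.026 = 16.821; length term: −600/39 = −15.385
Tm = 81.5 + (-15.106) + 16.821 − 15.385 = 67.83 → 67.8°C

67.8°C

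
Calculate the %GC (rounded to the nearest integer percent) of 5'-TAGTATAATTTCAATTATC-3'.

16%

G=1, C=2, A=7, T=9
G+C = 1 + 2 = 3 out of 19 bases
%GC = 3/19 × 100 = 15.79% ≈ 16%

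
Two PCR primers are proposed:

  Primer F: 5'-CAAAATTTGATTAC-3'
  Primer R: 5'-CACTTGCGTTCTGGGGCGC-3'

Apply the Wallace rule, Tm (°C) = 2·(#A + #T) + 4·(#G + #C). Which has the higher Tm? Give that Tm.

Primer F: A+T=11, G+C=3 → Tm = 2(11)+4(3) = 34°C
Primer R: A+T=6, G+C=13 → Tm = 2(6)+4(13) = 64°C
34°C vs 64°C → primer R is higher.

Primer R, 64°C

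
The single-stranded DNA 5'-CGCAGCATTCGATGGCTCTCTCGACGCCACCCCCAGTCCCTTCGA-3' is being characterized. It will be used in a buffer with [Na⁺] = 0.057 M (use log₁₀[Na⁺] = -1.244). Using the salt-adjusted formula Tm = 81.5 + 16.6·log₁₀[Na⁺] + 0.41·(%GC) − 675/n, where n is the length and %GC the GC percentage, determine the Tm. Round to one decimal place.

Length n = 45. Counting bases: G=9, A=7, T=9, C=20
G+C = 29, so %GC = 29/45 × 100 = 64.444%
Salt term: 16.6 × (-1.244) = -20.65
GC term: 0.41 × 64.444 = 26.422; length term: −675/45 = −15
Tm = 81.5 + (-20.65) + 26.422 − 15 = 72.272 → 72.3°C

72.3°C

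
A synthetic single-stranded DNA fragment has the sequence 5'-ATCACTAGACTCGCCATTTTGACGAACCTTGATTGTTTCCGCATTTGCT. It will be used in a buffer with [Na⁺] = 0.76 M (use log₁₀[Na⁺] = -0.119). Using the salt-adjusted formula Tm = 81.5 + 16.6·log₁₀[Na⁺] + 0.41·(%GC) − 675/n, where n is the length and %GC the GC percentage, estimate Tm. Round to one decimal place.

83.3°C

Length n = 49. C=13, A=10, T=18, G=8
G+C = 21, so %GC = 21/49 × 100 = 42.857%
Salt term: 16.6 × (-0.119) = -1.975
GC term: 0.41 × 42.857 = 17.571; length term: −675/49 = −13.776
Tm = 81.5 + (-1.975) + 17.571 − 13.776 = 83.32 → 83.3°C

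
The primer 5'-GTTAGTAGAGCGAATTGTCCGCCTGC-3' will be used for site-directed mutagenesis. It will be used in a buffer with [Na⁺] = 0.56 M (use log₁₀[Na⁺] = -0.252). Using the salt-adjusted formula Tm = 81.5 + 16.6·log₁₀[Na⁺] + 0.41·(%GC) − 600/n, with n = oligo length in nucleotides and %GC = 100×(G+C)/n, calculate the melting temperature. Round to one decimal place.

Length n = 26. Scanning the sequence gives T=7, A=5, C=6, G=8.
G+C = 14, so %GC = 14/26 × 100 = 53.846%
Salt term: 16.6 × (-0.252) = -4.183
GC term: 0.41 × 53.846 = 22.077; length term: −600/26 = −23.077
Tm = 81.5 + (-4.183) + 22.077 − 23.077 = 76.317 → 76.3°C

76.3°C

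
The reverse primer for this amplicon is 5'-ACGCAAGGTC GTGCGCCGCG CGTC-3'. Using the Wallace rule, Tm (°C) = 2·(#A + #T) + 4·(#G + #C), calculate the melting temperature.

Scanning the sequence gives C=9, A=3, G=9, T=3.
So N_AT = 6 and N_GC = 18.
Tm = 2(6) + 4(18) = 12 + 72 = 84°C

84°C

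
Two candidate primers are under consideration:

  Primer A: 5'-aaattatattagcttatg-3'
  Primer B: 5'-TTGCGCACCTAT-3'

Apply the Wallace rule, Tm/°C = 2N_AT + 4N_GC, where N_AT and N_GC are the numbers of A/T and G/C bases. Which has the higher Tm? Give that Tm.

Primer A, 42°C

Primer A: A+T=15, G+C=3 → Tm = 2(15)+4(3) = 42°C
Primer B: A+T=6, G+C=6 → Tm = 2(6)+4(6) = 36°C
42°C vs 36°C → primer A is higher.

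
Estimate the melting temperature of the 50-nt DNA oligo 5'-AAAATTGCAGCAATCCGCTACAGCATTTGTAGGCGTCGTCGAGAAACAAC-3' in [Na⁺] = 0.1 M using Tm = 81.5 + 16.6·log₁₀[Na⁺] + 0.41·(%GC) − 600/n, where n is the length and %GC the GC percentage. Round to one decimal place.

Length n = 50. Base counts: C=12, G=11, T=10, A=17
G+C = 23, so %GC = 23/50 × 100 = 46%
Salt term: 16.6 × (-1) = -16.6
GC term: 0.41 × 46 = 18.86; length term: −600/50 = −12
Tm = 81.5 + (-16.6) + 18.86 − 12 = 71.76 → 71.8°C

71.8°C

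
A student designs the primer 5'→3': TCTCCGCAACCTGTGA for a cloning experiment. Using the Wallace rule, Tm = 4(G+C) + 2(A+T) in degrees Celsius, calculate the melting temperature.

50°C

A=3, C=6, G=3, T=4
A+T = 7, G+C = 9
Tm = 2(7) + 4(9) = 14 + 36 = 50°C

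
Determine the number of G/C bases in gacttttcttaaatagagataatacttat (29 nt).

6

C=3, G=3, A=11, T=12
Total G or C: 3 + 3 = 6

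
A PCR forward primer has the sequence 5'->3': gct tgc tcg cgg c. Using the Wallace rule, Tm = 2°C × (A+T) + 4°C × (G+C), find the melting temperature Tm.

T=3, G=5, C=5, A=0
So N_AT = 3 and N_GC = 10.
Tm = 2×3 + 4×10 = 46°C

46°C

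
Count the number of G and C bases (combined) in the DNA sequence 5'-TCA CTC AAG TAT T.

Counting bases: G=1, A=4, T=5, C=3
Total G or C: 1 + 3 = 4

4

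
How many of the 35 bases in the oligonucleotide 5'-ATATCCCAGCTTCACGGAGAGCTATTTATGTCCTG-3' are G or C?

Scanning the sequence gives A=8, G=7, C=9, T=11.
Total G or C: 7 + 9 = 16

16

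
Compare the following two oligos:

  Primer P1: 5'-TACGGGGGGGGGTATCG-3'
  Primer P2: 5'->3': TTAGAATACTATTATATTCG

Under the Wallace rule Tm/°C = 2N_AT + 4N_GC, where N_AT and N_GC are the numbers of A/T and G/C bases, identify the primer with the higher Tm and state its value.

Primer P1: A+T=5, G+C=12 → Tm = 2(5)+4(12) = 58°C
Primer P2: A+T=16, G+C=4 → Tm = 2(16)+4(4) = 48°C
58°C vs 48°C → primer P1 is higher.

Primer P1, 58°C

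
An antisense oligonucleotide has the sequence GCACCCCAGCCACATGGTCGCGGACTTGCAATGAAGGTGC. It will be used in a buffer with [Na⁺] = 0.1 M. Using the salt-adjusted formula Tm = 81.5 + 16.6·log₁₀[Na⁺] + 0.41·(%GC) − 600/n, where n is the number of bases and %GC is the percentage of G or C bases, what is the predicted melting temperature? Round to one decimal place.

75.5°C

Length n = 40. T=6, G=12, C=13, A=9
G+C = 25, so %GC = 25/40 × 100 = 62.5%
Salt term: 16.6 × (-1) = -16.6
GC term: 0.41 × 62.5 = 25.625; length term: −600/40 = −15
Tm = 81.5 + (-16.6) + 25.625 − 15 = 75.525 → 75.5°C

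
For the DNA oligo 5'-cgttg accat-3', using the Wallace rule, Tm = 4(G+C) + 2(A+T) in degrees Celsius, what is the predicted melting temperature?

Counting bases: C=3, A=2, T=3, G=2
AT pairs contribute 5, GC pairs contribute 5.
Tm = 2×5 + 4×5 = 30°C

30°C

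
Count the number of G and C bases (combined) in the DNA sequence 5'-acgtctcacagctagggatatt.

Scanning the sequence gives C=5, A=6, T=6, G=5.
Total G or C: 5 + 5 = 10

10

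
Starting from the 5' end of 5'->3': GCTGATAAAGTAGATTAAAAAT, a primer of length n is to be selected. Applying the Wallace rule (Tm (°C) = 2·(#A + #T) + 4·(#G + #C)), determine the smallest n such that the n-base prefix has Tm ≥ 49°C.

n = 20

First 19 bases: GCTGATAAAGTAGATTAAA → Tm = 48°C (< 49°C)
First 20 bases: GCTGATAAAGTAGATTAAAA → Tm = 50°C (≥ 49°C)
Since every base adds ≥2°C, Tm only increases with n, so the threshold is first crossed at n = 20.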